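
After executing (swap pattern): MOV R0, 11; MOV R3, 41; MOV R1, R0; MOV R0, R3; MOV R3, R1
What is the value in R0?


Register state trace (swap pattern):
  MOV R0, 11  → R0 = 11
  MOV R3, 41  → R3 = 41
  MOV R1, R0  → R1 = 11  (save R0)
  MOV R0, R3  → R0 = 41  (R0 gets R3's value)
  MOV R3, R1  → R3 = 11  (R3 gets saved value)
Final: R0 = 41

41


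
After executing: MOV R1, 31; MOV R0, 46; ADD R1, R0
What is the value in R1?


Register state trace:
  MOV R1, 31  → R1 = 31
  MOV R0, 46  → R0 = 46
  ADD R1, R0  → R1 = 31 + 46 = 77
Final: R1 = 77

77


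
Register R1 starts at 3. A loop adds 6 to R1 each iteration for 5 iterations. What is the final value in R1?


Starting value: R1 = 3
  Iter 1: R1 = 3 + 6 = 9
  Iter 2: R1 = 9 + 6 = 15
  Iter 3: R1 = 15 + 6 = 21
  Iter 4: R1 = 21 + 6 = 27
  Iter 5: R1 = 27 + 6 = 33
Final: R1 = 33

33


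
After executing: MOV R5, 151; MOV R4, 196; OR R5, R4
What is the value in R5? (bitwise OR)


Register state trace:
  MOV R5, 151  → R5 = 151 (0b10010111)
  MOV R4, 196  → R4 = 196 (0b11000100)
  OR R5, R4   → R5 = 151 OR 196 = 215 (0b11010111)
Final: R5 = 215

215


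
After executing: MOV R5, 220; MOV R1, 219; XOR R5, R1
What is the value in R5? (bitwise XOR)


Register state trace:
  MOV R5, 220  → R5 = 220 (0b11011100)
  MOV R1, 219  → R1 = 219 (0b11011011)
  XOR R5, R1  → R5 = 220 XOR 219 = 7 (0b00000111)
Final: R5 = 7

7


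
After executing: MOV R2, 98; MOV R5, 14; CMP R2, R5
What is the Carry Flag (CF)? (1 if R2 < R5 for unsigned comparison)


Register state trace:
  MOV R2, 98  → R2 = 98
  MOV R5, 14  → R5 = 14
  CMP R2, R5  → unsigned 98 - 14: no borrow
  98 >= 14, so CF = 0
CF = 0

0


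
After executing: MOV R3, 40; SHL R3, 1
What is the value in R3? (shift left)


Register state trace:
  MOV R3, 40  → R3 = 40
  SHL R3, 1  → R3 = 40 << 1 = 40 * 2^1 = 80
Final: R3 = 80

80


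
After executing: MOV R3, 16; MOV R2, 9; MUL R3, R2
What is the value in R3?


Register state trace:
  MOV R3, 16  → R3 = 16
  MOV R2, 9  → R2 = 9
  MUL R3, R2  → R3 = 16 * 9 = 144
Final: R3 = 144

144


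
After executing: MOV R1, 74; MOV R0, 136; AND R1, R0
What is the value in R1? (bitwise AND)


Register state trace:
  MOV R1, 74  → R1 = 74 (0b01001010)
  MOV R0, 136  → R0 = 136 (0b10001000)
  AND R1, R0  → R1 = 74 AND 136 = 8 (0b00001000)
Final: R1 = 8

8


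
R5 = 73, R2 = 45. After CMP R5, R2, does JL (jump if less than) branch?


Trace:
  R5 = 73, R2 = 45
  CMP R5, R2  → compares 73 vs 45
  JL checks: is 73 less than 45?
  73 > 45, so condition is false
Branch taken: No

No


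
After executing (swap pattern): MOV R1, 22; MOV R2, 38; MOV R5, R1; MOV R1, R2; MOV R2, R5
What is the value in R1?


Register state trace (swap pattern):
  MOV R1, 22  → R1 = 22
  MOV R2, 38  → R2 = 38
  MOV R5, R1  → R5 = 22  (save R1)
  MOV R1, R2  → R1 = 38  (R1 gets R2's value)
  MOV R2, R5  → R2 = 22  (R2 gets saved value)
Final: R1 = 38

38


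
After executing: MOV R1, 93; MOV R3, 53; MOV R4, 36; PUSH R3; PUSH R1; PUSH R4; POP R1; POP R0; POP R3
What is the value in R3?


Stack trace (top is rightmost):
  MOV R1, 93  → R1 = 93
  MOV R3, 53  → R3 = 53
  MOV R4, 36  → R4 = 36
  PUSH R3  → stack: [53]
  PUSH R1  → stack: [53, 93]
  PUSH R4  → stack: [53, 93, 36]
  POP R1  → R1 = 36, stack: [53, 93]
  POP R0  → R0 = 93, stack: [53]
  POP R3  → R3 = 53, stack: []
Final: R3 = 53

53


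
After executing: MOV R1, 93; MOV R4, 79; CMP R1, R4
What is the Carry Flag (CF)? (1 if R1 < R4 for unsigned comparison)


Register state trace:
  MOV R1, 93  → R1 = 93
  MOV R4, 79  → R4 = 79
  CMP R1, R4  → unsigned 93 - 79: no borrow
  93 >= 79, so CF = 0
CF = 0

0


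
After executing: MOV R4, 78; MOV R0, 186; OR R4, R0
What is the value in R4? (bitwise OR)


Register state trace:
  MOV R4, 78  → R4 = 78 (0b01001110)
  MOV R0, 186  → R0 = 186 (0b10111010)
  OR R4, R0   → R4 = 78 OR 186 = 254 (0b11111110)
Final: R4 = 254

254


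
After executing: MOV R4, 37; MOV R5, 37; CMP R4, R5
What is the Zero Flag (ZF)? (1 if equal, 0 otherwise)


Register state trace:
  MOV R4, 37  → R4 = 37
  MOV R5, 37  → R5 = 37
  CMP R4, R5  → computes 37 - 37 = 0
  Result is zero, so values are equal
ZF = 1

1


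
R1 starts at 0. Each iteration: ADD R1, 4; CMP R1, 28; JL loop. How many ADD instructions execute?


Loop trace (R1 starts at 0, target 28, step 4):
  ADD #1: R1 = 0 + 4 = 4  → 4 < 28, loop
  ADD #2: R1 = 4 + 4 = 8  → 8 < 28, loop
  ADD #3: R1 = 8 + 4 = 12  → 12 < 28, loop
  ADD #4: R1 = 12 + 4 = 16  → 16 < 28, loop
  ADD #5: R1 = 16 + 4 = 20  → 20 < 28, loop
  ADD #6: R1 = 20 + 4 = 24  → 24 < 28, loop
  ADD #7: R1 = 24 + 4 = 28  → 28 >= 28, exit
Total ADD instructions: 7

7


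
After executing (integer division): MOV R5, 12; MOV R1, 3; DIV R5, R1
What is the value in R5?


Register state trace:
  MOV R5, 12  → R5 = 12
  MOV R1, 3  → R1 = 3
  DIV R5, R1  → R5 = 12 // 3 = 4
Final: R5 = 4

4


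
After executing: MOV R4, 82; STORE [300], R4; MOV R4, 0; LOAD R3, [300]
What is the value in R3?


Register and memory trace:
  MOV R4, 82  → R4 = 82
  STORE [300], R4  → mem[300] = 82
  MOV R4, 0  → R4 = 0
  LOAD R3, [300]  → R3 = mem[300] = 82
Final: R3 = 82

82


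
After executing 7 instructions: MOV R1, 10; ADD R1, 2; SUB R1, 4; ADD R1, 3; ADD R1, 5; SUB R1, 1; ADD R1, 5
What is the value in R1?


Register state trace:
  MOV R1, 10  → R1 = 10
  ADD R1, 2  → R1 = 10 + 2 = 12
  SUB R1, 4  → R1 = 12 - 4 = 8
  ADD R1, 3  → R1 = 8 + 3 = 11
  ADD R1, 5  → R1 = 11 + 5 = 16
  SUB R1, 1  → R1 = 16 - 1 = 15
  ADD R1, 5  → R1 = 15 + 5 = 20
Final: R1 = 20

20


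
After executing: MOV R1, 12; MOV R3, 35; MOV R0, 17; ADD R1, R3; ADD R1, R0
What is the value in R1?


Register state trace:
  MOV R1, 12  → R1 = 12
  MOV R3, 35  → R3 = 35
  MOV R0, 17  → R0 = 17
  ADD R1, R3  → R1 = 12 + 35 = 47
  ADD R1, R0  → R1 = 47 + 17 = 64
Final: R1 = 64

64


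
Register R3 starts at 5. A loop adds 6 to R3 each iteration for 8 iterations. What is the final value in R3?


Starting value: R3 = 5
  Iter 1: R3 = 5 + 6 = 11
  Iter 2: R3 = 11 + 6 = 17
  Iter 3: R3 = 17 + 6 = 23
  Iter 4: R3 = 23 + 6 = 29
  Iter 5: R3 = 29 + 6 = 35
  Iter 6: R3 = 35 + 6 = 41
  Iter 7: R3 = 41 + 6 = 47
  Iter 8: R3 = 47 + 6 = 53
Final: R3 = 53

53


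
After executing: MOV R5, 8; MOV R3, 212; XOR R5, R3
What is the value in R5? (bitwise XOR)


Register state trace:
  MOV R5, 8  → R5 = 8 (0b00001000)
  MOV R3, 212  → R3 = 212 (0b11010100)
  XOR R5, R3  → R5 = 8 XOR 212 = 220 (0b11011100)
Final: R5 = 220

220


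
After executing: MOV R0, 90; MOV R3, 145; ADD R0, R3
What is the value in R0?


Register state trace:
  MOV R0, 90  → R0 = 90
  MOV R3, 145  → R3 = 145
  ADD R0, R3  → R0 = 90 + 145 = 235
Final: R0 = 235

235


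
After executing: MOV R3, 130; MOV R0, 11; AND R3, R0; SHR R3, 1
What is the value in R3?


Register state trace:
  MOV R3, 130  → R3 = 130 (0b10000010)
  MOV R0, 11  → R0 = 11 (0b00001011)
  AND R3, R0  → R3 = 130 AND 11 = 2 (0b00000010)
  SHR R3, 1  → R3 = 2 >> 1 = 1
Final: R3 = 1

1


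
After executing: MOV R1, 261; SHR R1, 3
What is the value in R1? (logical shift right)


Register state trace:
  MOV R1, 261  → R1 = 261
  SHR R1, 3  → R1 = 261 >> 3 = 261 // 2^3 = 32
Final: R1 = 32

32


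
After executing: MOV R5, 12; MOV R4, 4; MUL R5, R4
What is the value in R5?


Register state trace:
  MOV R5, 12  → R5 = 12
  MOV R4, 4  → R4 = 4
  MUL R5, R4  → R5 = 12 * 4 = 48
Final: R5 = 48

48


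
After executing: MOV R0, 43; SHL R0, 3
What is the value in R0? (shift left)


Register state trace:
  MOV R0, 43  → R0 = 43
  SHL R0, 3  → R0 = 43 << 3 = 43 * 2^3 = 344
Final: R0 = 344

344


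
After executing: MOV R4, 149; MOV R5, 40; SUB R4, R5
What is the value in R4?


Register state trace:
  MOV R4, 149  → R4 = 149
  MOV R5, 40  → R5 = 40
  SUB R4, R5  → R4 = 149 - 40 = 109
Final: R4 = 109

109


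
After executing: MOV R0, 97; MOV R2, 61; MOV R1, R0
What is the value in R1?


Register state trace:
  MOV R0, 97  → R0 = 97
  MOV R2, 61  → R2 = 61
  MOV R1, R0  → R1 = 97
Final: R1 = 97

97


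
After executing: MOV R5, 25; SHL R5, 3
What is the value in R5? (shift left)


Register state trace:
  MOV R5, 25  → R5 = 25
  SHL R5, 3  → R5 = 25 << 3 = 25 * 2^3 = 200
Final: R5 = 200

200


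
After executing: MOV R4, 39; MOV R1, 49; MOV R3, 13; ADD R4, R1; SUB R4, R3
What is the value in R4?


Register state trace:
  MOV R4, 39  → R4 = 39
  MOV R1, 49  → R1 = 49
  MOV R3, 13  → R3 = 13
  ADD R4, R1  → R4 = 39 + 49 = 88
  SUB R4, R3  → R4 = 88 - 13 = 75
Final: R4 = 75

75


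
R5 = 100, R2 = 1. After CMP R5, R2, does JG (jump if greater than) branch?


Trace:
  R5 = 100, R2 = 1
  CMP R5, R2  → compares 100 vs 1
  JG checks: is 100 greater than 1?
  100 > 1, so condition is true
Branch taken: Yes

Yes


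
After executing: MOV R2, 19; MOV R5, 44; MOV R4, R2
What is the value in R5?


Register state trace:
  MOV R2, 19  → R2 = 19
  MOV R5, 44  → R5 = 44
  MOV R4, R2  → R4 = 19
Final: R5 = 44

44


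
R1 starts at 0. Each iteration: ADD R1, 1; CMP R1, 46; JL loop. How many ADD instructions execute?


Loop trace (R1 starts at 0, target 46, step 1):
  ADD #1: R1 = 0 + 1 = 1  → 1 < 46, loop
  ADD #2: R1 = 1 + 1 = 2  → 2 < 46, loop
  ADD #3: R1 = 2 + 1 = 3  → 3 < 46, loop
  ADD #4: R1 = 3 + 1 = 4  → 4 < 46, loop
  ADD #5: R1 = 4 + 1 = 5  → 5 < 46, loop
  ADD #6: R1 = 5 + 1 = 6  → 6 < 46, loop
  ADD #7: R1 = 6 + 1 = 7  → 7 < 46, loop
  ADD #8: R1 = 7 + 1 = 8  → 8 < 46, loop
  ADD #9: R1 = 8 + 1 = 9  → 9 < 46, loop
  ADD #10: R1 = 9 + 1 = 10  → 10 < 46, loop
  ADD #11: R1 = 10 + 1 = 11  → 11 < 46, loop
  ADD #12: R1 = 11 + 1 = 12  → 12 < 46, loop
  ADD #13: R1 = 12 + 1 = 13  → 13 < 46, loop
  ADD #14: R1 = 13 + 1 = 14  → 14 < 46, loop
  ADD #15: R1 = 14 + 1 = 15  → 15 < 46, loop
  ADD #16: R1 = 15 + 1 = 16  → 16 < 46, loop
  ADD #17: R1 = 16 + 1 = 17  → 17 < 46, loop
  ADD #18: R1 = 17 + 1 = 18  → 18 < 46, loop
  ADD #19: R1 = 18 + 1 = 19  → 19 < 46, loop
  ADD #20: R1 = 19 + 1 = 20  → 20 < 46, loop
  ADD #21: R1 = 20 + 1 = 21  → 21 < 46, loop
  ADD #22: R1 = 21 + 1 = 22  → 22 < 46, loop
  ADD #23: R1 = 22 + 1 = 23  → 23 < 46, loop
  ADD #24: R1 = 23 + 1 = 24  → 24 < 46, loop
  ADD #25: R1 = 24 + 1 = 25  → 25 < 46, loop
  ADD #26: R1 = 25 + 1 = 26  → 26 < 46, loop
  ADD #27: R1 = 26 + 1 = 27  → 27 < 46, loop
  ADD #28: R1 = 27 + 1 = 28  → 28 < 46, loop
  ADD #29: R1 = 28 + 1 = 29  → 29 < 46, loop
  ADD #30: R1 = 29 + 1 = 30  → 30 < 46, loop
  ADD #31: R1 = 30 + 1 = 31  → 31 < 46, loop
  ADD #32: R1 = 31 + 1 = 32  → 32 < 46, loop
  ADD #33: R1 = 32 + 1 = 33  → 33 < 46, loop
  ADD #34: R1 = 33 + 1 = 34  → 34 < 46, loop
  ADD #35: R1 = 34 + 1 = 35  → 35 < 46, loop
  ADD #36: R1 = 35 + 1 = 36  → 36 < 46, loop
  ADD #37: R1 = 36 + 1 = 37  → 37 < 46, loop
  ADD #38: R1 = 37 + 1 = 38  → 38 < 46, loop
  ADD #39: R1 = 38 + 1 = 39  → 39 < 46, loop
  ADD #40: R1 = 39 + 1 = 40  → 40 < 46, loop
  ADD #41: R1 = 40 + 1 = 41  → 41 < 46, loop
  ADD #42: R1 = 41 + 1 = 42  → 42 < 46, loop
  ADD #43: R1 = 42 + 1 = 43  → 43 < 46, loop
  ADD #44: R1 = 43 + 1 = 44  → 44 < 46, loop
  ADD #45: R1 = 44 + 1 = 45  → 45 < 46, loop
  ADD #46: R1 = 45 + 1 = 46  → 46 >= 46, exit
Total ADD instructions: 46

46


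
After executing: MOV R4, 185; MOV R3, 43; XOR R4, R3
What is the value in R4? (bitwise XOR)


Register state trace:
  MOV R4, 185  → R4 = 185 (0b10111001)
  MOV R3, 43  → R3 = 43 (0b00101011)
  XOR R4, R3  → R4 = 185 XOR 43 = 146 (0b10010010)
Final: R4 = 146

146


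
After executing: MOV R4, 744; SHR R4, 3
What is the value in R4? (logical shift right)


Register state trace:
  MOV R4, 744  → R4 = 744
  SHR R4, 3  → R4 = 744 >> 3 = 744 // 2^3 = 93
Final: R4 = 93

93


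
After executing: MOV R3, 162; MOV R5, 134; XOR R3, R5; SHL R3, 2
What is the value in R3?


Register state trace:
  MOV R3, 162  → R3 = 162 (0b10100010)
  MOV R5, 134  → R5 = 134 (0b10000110)
  XOR R3, R5  → R3 = 162 XOR 134 = 36 (0b00100100)
  SHL R3, 2  → R3 = 36 << 2 = 144
Final: R3 = 144

144


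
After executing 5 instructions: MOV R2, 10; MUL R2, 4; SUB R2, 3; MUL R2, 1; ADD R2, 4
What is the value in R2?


Register state trace:
  MOV R2, 10  → R2 = 10
  MUL R2, 4  → R2 = 10 * 4 = 40
  SUB R2, 3  → R2 = 40 - 3 = 37
  MUL R2, 1  → R2 = 37 * 1 = 37
  ADD R2, 4  → R2 = 37 + 4 = 41
Final: R2 = 41

41


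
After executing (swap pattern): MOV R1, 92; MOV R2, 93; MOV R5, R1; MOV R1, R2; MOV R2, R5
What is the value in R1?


Register state trace (swap pattern):
  MOV R1, 92  → R1 = 92
  MOV R2, 93  → R2 = 93
  MOV R5, R1  → R5 = 92  (save R1)
  MOV R1, R2  → R1 = 93  (R1 gets R2's value)
  MOV R2, R5  → R2 = 92  (R2 gets saved value)
Final: R1 = 93

93


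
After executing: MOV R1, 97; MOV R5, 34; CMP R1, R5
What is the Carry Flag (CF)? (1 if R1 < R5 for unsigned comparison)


Register state trace:
  MOV R1, 97  → R1 = 97
  MOV R5, 34  → R5 = 34
  CMP R1, R5  → unsigned 97 - 34: no borrow
  97 >= 34, so CF = 0
CF = 0

0


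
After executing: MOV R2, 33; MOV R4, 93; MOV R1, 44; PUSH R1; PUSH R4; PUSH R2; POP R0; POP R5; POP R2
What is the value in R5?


Stack trace (top is rightmost):
  MOV R2, 33  → R2 = 33
  MOV R4, 93  → R4 = 93
  MOV R1, 44  → R1 = 44
  PUSH R1  → stack: [44]
  PUSH R4  → stack: [44, 93]
  PUSH R2  → stack: [44, 93, 33]
  POP R0  → R0 = 33, stack: [44, 93]
  POP R5  → R5 = 93, stack: [44]
  POP R2  → R2 = 44, stack: []
Final: R5 = 93

93


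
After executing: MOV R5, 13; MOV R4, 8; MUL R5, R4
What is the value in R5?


Register state trace:
  MOV R5, 13  → R5 = 13
  MOV R4, 8  → R4 = 8
  MUL R5, R4  → R5 = 13 * 8 = 104
Final: R5 = 104

104


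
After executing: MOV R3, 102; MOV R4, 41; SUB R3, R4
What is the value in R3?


Register state trace:
  MOV R3, 102  → R3 = 102
  MOV R4, 41  → R4 = 41
  SUB R3, R4  → R3 = 102 - 41 = 61
Final: R3 = 61

61


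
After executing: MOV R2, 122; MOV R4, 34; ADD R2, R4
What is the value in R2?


Register state trace:
  MOV R2, 122  → R2 = 122
  MOV R4, 34  → R4 = 34
  ADD R2, R4  → R2 = 122 + 34 = 156
Final: R2 = 156

156


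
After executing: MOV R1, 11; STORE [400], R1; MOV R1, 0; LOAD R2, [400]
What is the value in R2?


Register and memory trace:
  MOV R1, 11  → R1 = 11
  STORE [400], R1  → mem[400] = 11
  MOV R1, 0  → R1 = 0
  LOAD R2, [400]  → R2 = mem[400] = 11
Final: R2 = 11

11


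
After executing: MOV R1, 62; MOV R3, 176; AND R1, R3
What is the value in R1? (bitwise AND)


Register state trace:
  MOV R1, 62  → R1 = 62 (0b00111110)
  MOV R3, 176  → R3 = 176 (0b10110000)
  AND R1, R3  → R1 = 62 AND 176 = 48 (0b00110000)
Final: R1 = 48

48


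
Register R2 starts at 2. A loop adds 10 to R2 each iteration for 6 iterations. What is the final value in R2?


Starting value: R2 = 2
  Iter 1: R2 = 2 + 10 = 12
  Iter 2: R2 = 12 + 10 = 22
  Iter 3: R2 = 22 + 10 = 32
  Iter 4: R2 = 32 + 10 = 42
  Iter 5: R2 = 42 + 10 = 52
  Iter 6: R2 = 52 + 10 = 62
Final: R2 = 62

62


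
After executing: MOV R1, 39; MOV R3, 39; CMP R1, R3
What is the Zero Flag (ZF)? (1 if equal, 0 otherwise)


Register state trace:
  MOV R1, 39  → R1 = 39
  MOV R3, 39  → R3 = 39
  CMP R1, R3  → computes 39 - 39 = 0
  Result is zero, so values are equal
ZF = 1

1


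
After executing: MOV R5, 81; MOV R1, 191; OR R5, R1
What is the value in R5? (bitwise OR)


Register state trace:
  MOV R5, 81  → R5 = 81 (0b01010001)
  MOV R1, 191  → R1 = 191 (0b10111111)
  OR R5, R1   → R5 = 81 OR 191 = 255 (0b11111111)
Final: R5 = 255

255


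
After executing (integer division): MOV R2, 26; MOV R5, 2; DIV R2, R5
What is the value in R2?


Register state trace:
  MOV R2, 26  → R2 = 26
  MOV R5, 2  → R5 = 2
  DIV R2, R5  → R2 = 26 // 2 = 13
Final: R2 = 13

13


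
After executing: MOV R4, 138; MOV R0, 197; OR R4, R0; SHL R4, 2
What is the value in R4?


Register state trace:
  MOV R4, 138  → R4 = 138 (0b10001010)
  MOV R0, 197  → R0 = 197 (0b11000101)
  OR R4, R0  → R4 = 138 OR 197 = 207 (0b11001111)
  SHL R4, 2  → R4 = 207 << 2 = 828
Final: R4 = 828

828


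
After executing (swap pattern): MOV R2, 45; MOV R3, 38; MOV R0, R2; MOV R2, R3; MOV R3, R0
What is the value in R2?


Register state trace (swap pattern):
  MOV R2, 45  → R2 = 45
  MOV R3, 38  → R3 = 38
  MOV R0, R2  → R0 = 45  (save R2)
  MOV R2, R3  → R2 = 38  (R2 gets R3's value)
  MOV R3, R0  → R3 = 45  (R3 gets saved value)
Final: R2 = 38

38


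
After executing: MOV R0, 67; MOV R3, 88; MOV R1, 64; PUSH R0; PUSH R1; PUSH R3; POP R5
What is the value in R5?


Stack trace (top is rightmost):
  MOV R0, 67  → R0 = 67
  MOV R3, 88  → R3 = 88
  MOV R1, 64  → R1 = 64
  PUSH R0  → stack: [67]
  PUSH R1  → stack: [67, 64]
  PUSH R3  → stack: [67, 64, 88]
  POP R5  → R5 = 88, stack: [67, 64]
Final: R5 = 88

88


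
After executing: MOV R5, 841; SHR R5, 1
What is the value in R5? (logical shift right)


Register state trace:
  MOV R5, 841  → R5 = 841
  SHR R5, 1  → R5 = 841 >> 1 = 841 // 2^1 = 420
Final: R5 = 420

420


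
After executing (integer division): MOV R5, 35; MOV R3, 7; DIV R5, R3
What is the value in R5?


Register state trace:
  MOV R5, 35  → R5 = 35
  MOV R3, 7  → R3 = 7
  DIV R5, R3  → R5 = 35 // 7 = 5
Final: R5 = 5

5


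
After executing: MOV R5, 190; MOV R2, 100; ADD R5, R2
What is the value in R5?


Register state trace:
  MOV R5, 190  → R5 = 190
  MOV R2, 100  → R2 = 100
  ADD R5, R2  → R5 = 190 + 100 = 290
Final: R5 = 290

290


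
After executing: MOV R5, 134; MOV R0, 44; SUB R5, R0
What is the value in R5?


Register state trace:
  MOV R5, 134  → R5 = 134
  MOV R0, 44  → R0 = 44
  SUB R5, R0  → R5 = 134 - 44 = 90
Final: R5 = 90

90


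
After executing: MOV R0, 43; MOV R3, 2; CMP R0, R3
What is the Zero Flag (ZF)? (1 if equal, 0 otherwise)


Register state trace:
  MOV R0, 43  → R0 = 43
  MOV R3, 2  → R3 = 2
  CMP R0, R3  → computes 43 - 2 = 41
  Result is nonzero, so values are not equal
ZF = 0

0


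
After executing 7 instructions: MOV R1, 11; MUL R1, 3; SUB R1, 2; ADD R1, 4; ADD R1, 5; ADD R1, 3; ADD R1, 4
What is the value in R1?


Register state trace:
  MOV R1, 11  → R1 = 11
  MUL R1, 3  → R1 = 11 * 3 = 33
  SUB R1, 2  → R1 = 33 - 2 = 31
  ADD R1, 4  → R1 = 31 + 4 = 35
  ADD R1, 5  → R1 = 35 + 5 = 40
  ADD R1, 3  → R1 = 40 + 3 = 43
  ADD R1, 4  → R1 = 43 + 4 = 47
Final: R1 = 47

47


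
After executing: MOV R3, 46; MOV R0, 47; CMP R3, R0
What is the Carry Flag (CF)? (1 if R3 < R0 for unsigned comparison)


Register state trace:
  MOV R3, 46  → R3 = 46
  MOV R0, 47  → R0 = 47
  CMP R3, R0  → unsigned 46 - 47: borrow occurs
  46 < 47, so CF = 1
CF = 1

1


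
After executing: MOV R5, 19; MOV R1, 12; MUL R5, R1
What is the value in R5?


Register state trace:
  MOV R5, 19  → R5 = 19
  MOV R1, 12  → R1 = 12
  MUL R5, R1  → R5 = 19 * 12 = 228
Final: R5 = 228

228


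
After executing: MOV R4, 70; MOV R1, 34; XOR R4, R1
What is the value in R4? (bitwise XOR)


Register state trace:
  MOV R4, 70  → R4 = 70 (0b01000110)
  MOV R1, 34  → R1 = 34 (0b00100010)
  XOR R4, R1  → R4 = 70 XOR 34 = 100 (0b01100100)
Final: R4 = 100

100


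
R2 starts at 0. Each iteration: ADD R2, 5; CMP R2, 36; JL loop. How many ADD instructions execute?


Loop trace (R2 starts at 0, target 36, step 5):
  ADD #1: R2 = 0 + 5 = 5  → 5 < 36, loop
  ADD #2: R2 = 5 + 5 = 10  → 10 < 36, loop
  ADD #3: R2 = 10 + 5 = 15  → 15 < 36, loop
  ADD #4: R2 = 15 + 5 = 20  → 20 < 36, loop
  ADD #5: R2 = 20 + 5 = 25  → 25 < 36, loop
  ADD #6: R2 = 25 + 5 = 30  → 30 < 36, loop
  ADD #7: R2 = 30 + 5 = 35  → 35 < 36, loop
  ADD #8: R2 = 35 + 5 = 40  → 40 >= 36, exit
Total ADD instructions: 8

8


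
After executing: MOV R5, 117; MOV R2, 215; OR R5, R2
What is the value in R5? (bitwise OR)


Register state trace:
  MOV R5, 117  → R5 = 117 (0b01110101)
  MOV R2, 215  → R2 = 215 (0b11010111)
  OR R5, R2   → R5 = 117 OR 215 = 247 (0b11110111)
Final: R5 = 247

247


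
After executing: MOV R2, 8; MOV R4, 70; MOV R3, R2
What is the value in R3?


Register state trace:
  MOV R2, 8  → R2 = 8
  MOV R4, 70  → R4 = 70
  MOV R3, R2  → R3 = 8
Final: R3 = 8

8


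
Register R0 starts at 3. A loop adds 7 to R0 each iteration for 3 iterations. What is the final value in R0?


Starting value: R0 = 3
  Iter 1: R0 = 3 + 7 = 10
  Iter 2: R0 = 10 + 7 = 17
  Iter 3: R0 = 17 + 7 = 24
Final: R0 = 24

24


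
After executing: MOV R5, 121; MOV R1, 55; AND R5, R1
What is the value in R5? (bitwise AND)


Register state trace:
  MOV R5, 121  → R5 = 121 (0b01111001)
  MOV R1, 55  → R1 = 55 (0b00110111)
  AND R5, R1  → R5 = 121 AND 55 = 49 (0b00110001)
Final: R5 = 49

49


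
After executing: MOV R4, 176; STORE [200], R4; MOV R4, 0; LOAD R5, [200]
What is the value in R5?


Register and memory trace:
  MOV R4, 176  → R4 = 176
  STORE [200], R4  → mem[200] = 176
  MOV R4, 0  → R4 = 0
  LOAD R5, [200]  → R5 = mem[200] = 176
Final: R5 = 176

176


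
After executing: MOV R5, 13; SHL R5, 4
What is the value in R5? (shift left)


Register state trace:
  MOV R5, 13  → R5 = 13
  SHL R5, 4  → R5 = 13 << 4 = 13 * 2^4 = 208
Final: R5 = 208

208


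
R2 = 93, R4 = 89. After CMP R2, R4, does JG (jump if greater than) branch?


Trace:
  R2 = 93, R4 = 89
  CMP R2, R4  → compares 93 vs 89
  JG checks: is 93 greater than 89?
  93 > 89, so condition is true
Branch taken: Yes

Yes


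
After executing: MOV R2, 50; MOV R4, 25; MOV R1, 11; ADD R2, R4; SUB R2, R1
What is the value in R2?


Register state trace:
  MOV R2, 50  → R2 = 50
  MOV R4, 25  → R4 = 25
  MOV R1, 11  → R1 = 11
  ADD R2, R4  → R2 = 50 + 25 = 75
  SUB R2, R1  → R2 = 75 - 11 = 64
Final: R2 = 64

64


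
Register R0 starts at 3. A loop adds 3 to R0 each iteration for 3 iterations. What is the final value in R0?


Starting value: R0 = 3
  Iter 1: R0 = 3 + 3 = 6
  Iter 2: R0 = 6 + 3 = 9
  Iter 3: R0 = 9 + 3 = 12
Final: R0 = 12

12


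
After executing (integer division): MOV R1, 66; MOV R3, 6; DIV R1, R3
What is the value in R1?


Register state trace:
  MOV R1, 66  → R1 = 66
  MOV R3, 6  → R3 = 6
  DIV R1, R3  → R1 = 66 // 6 = 11
Final: R1 = 11

11


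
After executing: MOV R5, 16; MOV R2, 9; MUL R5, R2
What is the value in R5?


Register state trace:
  MOV R5, 16  → R5 = 16
  MOV R2, 9  → R2 = 9
  MUL R5, R2  → R5 = 16 * 9 = 144
Final: R5 = 144

144


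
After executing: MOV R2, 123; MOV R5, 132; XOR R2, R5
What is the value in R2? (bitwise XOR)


Register state trace:
  MOV R2, 123  → R2 = 123 (0b01111011)
  MOV R5, 132  → R5 = 132 (0b10000100)
  XOR R2, R5  → R2 = 123 XOR 132 = 255 (0b11111111)
Final: R2 = 255

255


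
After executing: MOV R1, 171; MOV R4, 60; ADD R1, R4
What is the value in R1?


Register state trace:
  MOV R1, 171  → R1 = 171
  MOV R4, 60  → R4 = 60
  ADD R1, R4  → R1 = 171 + 60 = 231
Final: R1 = 231

231


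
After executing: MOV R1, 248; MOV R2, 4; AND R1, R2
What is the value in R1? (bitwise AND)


Register state trace:
  MOV R1, 248  → R1 = 248 (0b11111000)
  MOV R2, 4  → R2 = 4 (0b00000100)
  AND R1, R2  → R1 = 248 AND 4 = 0 (0b00000000)
Final: R1 = 0

0


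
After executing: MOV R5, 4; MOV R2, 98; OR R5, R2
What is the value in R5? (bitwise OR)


Register state trace:
  MOV R5, 4  → R5 = 4 (0b00000100)
  MOV R2, 98  → R2 = 98 (0b01100010)
  OR R5, R2   → R5 = 4 OR 98 = 102 (0b01100110)
Final: R5 = 102

102


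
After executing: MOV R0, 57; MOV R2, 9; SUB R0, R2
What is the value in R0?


Register state trace:
  MOV R0, 57  → R0 = 57
  MOV R2, 9  → R2 = 9
  SUB R0, R2  → R0 = 57 - 9 = 48
Final: R0 = 48

48


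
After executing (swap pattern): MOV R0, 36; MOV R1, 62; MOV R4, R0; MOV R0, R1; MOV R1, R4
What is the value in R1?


Register state trace (swap pattern):
  MOV R0, 36  → R0 = 36
  MOV R1, 62  → R1 = 62
  MOV R4, R0  → R4 = 36  (save R0)
  MOV R0, R1  → R0 = 62  (R0 gets R1's value)
  MOV R1, R4  → R1 = 36  (R1 gets saved value)
Final: R1 = 36

36


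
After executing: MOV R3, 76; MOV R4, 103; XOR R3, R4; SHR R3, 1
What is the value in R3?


Register state trace:
  MOV R3, 76  → R3 = 76 (0b01001100)
  MOV R4, 103  → R4 = 103 (0b01100111)
  XOR R3, R4  → R3 = 76 XOR 103 = 43 (0b00101011)
  SHR R3, 1  → R3 = 43 >> 1 = 21
Final: R3 = 21

21


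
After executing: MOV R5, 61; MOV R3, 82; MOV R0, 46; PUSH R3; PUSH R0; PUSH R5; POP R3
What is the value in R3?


Stack trace (top is rightmost):
  MOV R5, 61  → R5 = 61
  MOV R3, 82  → R3 = 82
  MOV R0, 46  → R0 = 46
  PUSH R3  → stack: [82]
  PUSH R0  → stack: [82, 46]
  PUSH R5  → stack: [82, 46, 61]
  POP R3  → R3 = 61, stack: [82, 46]
Final: R3 = 61

61


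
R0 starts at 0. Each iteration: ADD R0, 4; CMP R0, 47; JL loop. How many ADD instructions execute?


Loop trace (R0 starts at 0, target 47, step 4):
  ADD #1: R0 = 0 + 4 = 4  → 4 < 47, loop
  ADD #2: R0 = 4 + 4 = 8  → 8 < 47, loop
  ADD #3: R0 = 8 + 4 = 12  → 12 < 47, loop
  ADD #4: R0 = 12 + 4 = 16  → 16 < 47, loop
  ADD #5: R0 = 16 + 4 = 20  → 20 < 47, loop
  ADD #6: R0 = 20 + 4 = 24  → 24 < 47, loop
  ADD #7: R0 = 24 + 4 = 28  → 28 < 47, loop
  ADD #8: R0 = 28 + 4 = 32  → 32 < 47, loop
  ADD #9: R0 = 32 + 4 = 36  → 36 < 47, loop
  ADD #10: R0 = 36 + 4 = 40  → 40 < 47, loop
  ADD #11: R0 = 40 + 4 = 44  → 44 < 47, loop
  ADD #12: R0 = 44 + 4 = 48  → 48 >= 47, exit
Total ADD instructions: 12

12


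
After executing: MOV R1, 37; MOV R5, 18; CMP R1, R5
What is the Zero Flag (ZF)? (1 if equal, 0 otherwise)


Register state trace:
  MOV R1, 37  → R1 = 37
  MOV R5, 18  → R5 = 18
  CMP R1, R5  → computes 37 - 18 = 19
  Result is nonzero, so values are not equal
ZF = 0

0


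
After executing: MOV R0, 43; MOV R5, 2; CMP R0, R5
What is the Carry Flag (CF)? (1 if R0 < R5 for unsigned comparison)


Register state trace:
  MOV R0, 43  → R0 = 43
  MOV R5, 2  → R5 = 2
  CMP R0, R5  → unsigned 43 - 2: no borrow
  43 >= 2, so CF = 0
CF = 0

0


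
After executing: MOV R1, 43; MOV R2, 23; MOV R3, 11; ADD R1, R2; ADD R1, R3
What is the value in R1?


Register state trace:
  MOV R1, 43  → R1 = 43
  MOV R2, 23  → R2 = 23
  MOV R3, 11  → R3 = 11
  ADD R1, R2  → R1 = 43 + 23 = 66
  ADD R1, R3  → R1 = 66 + 11 = 77
Final: R1 = 77

77


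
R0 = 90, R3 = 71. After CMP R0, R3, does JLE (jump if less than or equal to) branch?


Trace:
  R0 = 90, R3 = 71
  CMP R0, R3  → compares 90 vs 71
  JLE checks: is 90 less than or equal to 71?
  90 > 71, so condition is false
Branch taken: No

No


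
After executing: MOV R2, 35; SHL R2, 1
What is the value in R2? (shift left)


Register state trace:
  MOV R2, 35  → R2 = 35
  SHL R2, 1  → R2 = 35 << 1 = 35 * 2^1 = 70
Final: R2 = 70

70


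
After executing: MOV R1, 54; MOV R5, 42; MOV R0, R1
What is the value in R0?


Register state trace:
  MOV R1, 54  → R1 = 54
  MOV R5, 42  → R5 = 42
  MOV R0, R1  → R0 = 54
Final: R0 = 54

54


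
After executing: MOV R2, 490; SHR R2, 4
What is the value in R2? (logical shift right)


Register state trace:
  MOV R2, 490  → R2 = 490
  SHR R2, 4  → R2 = 490 >> 4 = 490 // 2^4 = 30
Final: R2 = 30

30


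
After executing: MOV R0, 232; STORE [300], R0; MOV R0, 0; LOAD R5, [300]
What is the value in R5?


Register and memory trace:
  MOV R0, 232  → R0 = 232
  STORE [300], R0  → mem[300] = 232
  MOV R0, 0  → R0 = 0
  LOAD R5, [300]  → R5 = mem[300] = 232
Final: R5 = 232

232


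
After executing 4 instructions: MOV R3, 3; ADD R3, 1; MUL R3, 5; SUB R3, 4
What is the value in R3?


Register state trace:
  MOV R3, 3  → R3 = 3
  ADD R3, 1  → R3 = 3 + 1 = 4
  MUL R3, 5  → R3 = 4 * 5 = 20
  SUB R3, 4  → R3 = 20 - 4 = 16
Final: R3 = 16

16


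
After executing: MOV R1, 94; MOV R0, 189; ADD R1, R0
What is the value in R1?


Register state trace:
  MOV R1, 94  → R1 = 94
  MOV R0, 189  → R0 = 189
  ADD R1, R0  → R1 = 94 + 189 = 283
Final: R1 = 283

283


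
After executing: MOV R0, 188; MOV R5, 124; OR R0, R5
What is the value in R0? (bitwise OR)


Register state trace:
  MOV R0, 188  → R0 = 188 (0b10111100)
  MOV R5, 124  → R5 = 124 (0b01111100)
  OR R0, R5   → R0 = 188 OR 124 = 252 (0b11111100)
Final: R0 = 252

252


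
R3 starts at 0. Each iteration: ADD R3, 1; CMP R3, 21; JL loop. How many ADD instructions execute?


Loop trace (R3 starts at 0, target 21, step 1):
  ADD #1: R3 = 0 + 1 = 1  → 1 < 21, loop
  ADD #2: R3 = 1 + 1 = 2  → 2 < 21, loop
  ADD #3: R3 = 2 + 1 = 3  → 3 < 21, loop
  ADD #4: R3 = 3 + 1 = 4  → 4 < 21, loop
  ADD #5: R3 = 4 + 1 = 5  → 5 < 21, loop
  ADD #6: R3 = 5 + 1 = 6  → 6 < 21, loop
  ADD #7: R3 = 6 + 1 = 7  → 7 < 21, loop
  ADD #8: R3 = 7 + 1 = 8  → 8 < 21, loop
  ADD #9: R3 = 8 + 1 = 9  → 9 < 21, loop
  ADD #10: R3 = 9 + 1 = 10  → 10 < 21, loop
  ADD #11: R3 = 10 + 1 = 11  → 11 < 21, loop
  ADD #12: R3 = 11 + 1 = 12  → 12 < 21, loop
  ADD #13: R3 = 12 + 1 = 13  → 13 < 21, loop
  ADD #14: R3 = 13 + 1 = 14  → 14 < 21, loop
  ADD #15: R3 = 14 + 1 = 15  → 15 < 21, loop
  ADD #16: R3 = 15 + 1 = 16  → 16 < 21, loop
  ADD #17: R3 = 16 + 1 = 17  → 17 < 21, loop
  ADD #18: R3 = 17 + 1 = 18  → 18 < 21, loop
  ADD #19: R3 = 18 + 1 = 19  → 19 < 21, loop
  ADD #20: R3 = 19 + 1 = 20  → 20 < 21, loop
  ADD #21: R3 = 20 + 1 = 21  → 21 >= 21, exit
Total ADD instructions: 21

21


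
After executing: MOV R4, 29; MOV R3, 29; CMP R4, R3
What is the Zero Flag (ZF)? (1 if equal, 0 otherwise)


Register state trace:
  MOV R4, 29  → R4 = 29
  MOV R3, 29  → R3 = 29
  CMP R4, R3  → computes 29 - 29 = 0
  Result is zero, so values are equal
ZF = 1

1


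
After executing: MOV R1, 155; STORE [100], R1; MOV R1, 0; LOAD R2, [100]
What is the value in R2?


Register and memory trace:
  MOV R1, 155  → R1 = 155
  STORE [100], R1  → mem[100] = 155
  MOV R1, 0  → R1 = 0
  LOAD R2, [100]  → R2 = mem[100] = 155
Final: R2 = 155

155


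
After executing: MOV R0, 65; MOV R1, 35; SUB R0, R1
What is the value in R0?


Register state trace:
  MOV R0, 65  → R0 = 65
  MOV R1, 35  → R1 = 35
  SUB R0, R1  → R0 = 65 - 35 = 30
Final: R0 = 30

30


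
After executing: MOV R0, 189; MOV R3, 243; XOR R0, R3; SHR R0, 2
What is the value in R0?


Register state trace:
  MOV R0, 189  → R0 = 189 (0b10111101)
  MOV R3, 243  → R3 = 243 (0b11110011)
  XOR R0, R3  → R0 = 189 XOR 243 = 78 (0b01001110)
  SHR R0, 2  → R0 = 78 >> 2 = 19
Final: R0 = 19

19


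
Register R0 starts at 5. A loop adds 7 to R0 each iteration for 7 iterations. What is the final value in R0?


Starting value: R0 = 5
  Iter 1: R0 = 5 + 7 = 12
  Iter 2: R0 = 12 + 7 = 19
  Iter 3: R0 = 19 + 7 = 26
  Iter 4: R0 = 26 + 7 = 33
  Iter 5: R0 = 33 + 7 = 40
  Iter 6: R0 = 40 + 7 = 47
  Iter 7: R0 = 47 + 7 = 54
Final: R0 = 54

54


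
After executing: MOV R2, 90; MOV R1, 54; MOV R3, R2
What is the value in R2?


Register state trace:
  MOV R2, 90  → R2 = 90
  MOV R1, 54  → R1 = 54
  MOV R3, R2  → R3 = 90
Final: R2 = 90

90


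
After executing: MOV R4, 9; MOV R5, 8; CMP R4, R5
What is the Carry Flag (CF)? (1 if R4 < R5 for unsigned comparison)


Register state trace:
  MOV R4, 9  → R4 = 9
  MOV R5, 8  → R5 = 8
  CMP R4, R5  → unsigned 9 - 8: no borrow
  9 >= 8, so CF = 0
CF = 0

0


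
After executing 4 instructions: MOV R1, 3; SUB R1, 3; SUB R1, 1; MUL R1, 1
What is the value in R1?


Register state trace:
  MOV R1, 3  → R1 = 3
  SUB R1, 3  → R1 = 3 - 3 = 0
  SUB R1, 1  → R1 = 0 - 1 = -1
  MUL R1, 1  → R1 = -1 * 1 = -1
Final: R1 = -1

-1


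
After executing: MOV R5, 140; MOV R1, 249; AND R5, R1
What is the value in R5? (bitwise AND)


Register state trace:
  MOV R5, 140  → R5 = 140 (0b10001100)
  MOV R1, 249  → R1 = 249 (0b11111001)
  AND R5, R1  → R5 = 140 AND 249 = 136 (0b10001000)
Final: R5 = 136

136


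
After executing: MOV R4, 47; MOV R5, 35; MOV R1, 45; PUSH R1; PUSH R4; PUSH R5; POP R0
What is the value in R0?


Stack trace (top is rightmost):
  MOV R4, 47  → R4 = 47
  MOV R5, 35  → R5 = 35
  MOV R1, 45  → R1 = 45
  PUSH R1  → stack: [45]
  PUSH R4  → stack: [45, 47]
  PUSH R5  → stack: [45, 47, 35]
  POP R0  → R0 = 35, stack: [45, 47]
Final: R0 = 35

35


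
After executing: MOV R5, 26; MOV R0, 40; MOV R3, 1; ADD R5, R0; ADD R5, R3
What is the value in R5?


Register state trace:
  MOV R5, 26  → R5 = 26
  MOV R0, 40  → R0 = 40
  MOV R3, 1  → R3 = 1
  ADD R5, R0  → R5 = 26 + 40 = 66
  ADD R5, R3  → R5 = 66 + 1 = 67
Final: R5 = 67

67


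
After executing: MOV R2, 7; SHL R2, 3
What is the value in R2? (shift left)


Register state trace:
  MOV R2, 7  → R2 = 7
  SHL R2, 3  → R2 = 7 << 3 = 7 * 2^3 = 56
Final: R2 = 56

56


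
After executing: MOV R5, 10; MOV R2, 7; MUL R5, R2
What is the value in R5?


Register state trace:
  MOV R5, 10  → R5 = 10
  MOV R2, 7  → R2 = 7
  MUL R5, R2  → R5 = 10 * 7 = 70
Final: R5 = 70

70


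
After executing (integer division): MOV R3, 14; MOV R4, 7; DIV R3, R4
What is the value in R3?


Register state trace:
  MOV R3, 14  → R3 = 14
  MOV R4, 7  → R4 = 7
  DIV R3, R4  → R3 = 14 // 7 = 2
Final: R3 = 2

2


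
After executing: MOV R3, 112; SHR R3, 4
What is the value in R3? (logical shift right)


Register state trace:
  MOV R3, 112  → R3 = 112
  SHR R3, 4  → R3 = 112 >> 4 = 112 // 2^4 = 7
Final: R3 = 7

7


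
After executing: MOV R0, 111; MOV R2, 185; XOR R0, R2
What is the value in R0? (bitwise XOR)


Register state trace:
  MOV R0, 111  → R0 = 111 (0b01101111)
  MOV R2, 185  → R2 = 185 (0b10111001)
  XOR R0, R2  → R0 = 111 XOR 185 = 214 (0b11010110)
Final: R0 = 214

214


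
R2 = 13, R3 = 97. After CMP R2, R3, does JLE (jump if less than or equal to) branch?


Trace:
  R2 = 13, R3 = 97
  CMP R2, R3  → compares 13 vs 97
  JLE checks: is 13 less than or equal to 97?
  13 < 97, so condition is true
Branch taken: Yes

Yes


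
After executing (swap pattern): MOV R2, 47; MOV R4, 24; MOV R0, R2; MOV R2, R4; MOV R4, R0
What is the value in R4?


Register state trace (swap pattern):
  MOV R2, 47  → R2 = 47
  MOV R4, 24  → R4 = 24
  MOV R0, R2  → R0 = 47  (save R2)
  MOV R2, R4  → R2 = 24  (R2 gets R4's value)
  MOV R4, R0  → R4 = 47  (R4 gets saved value)
Final: R4 = 47

47


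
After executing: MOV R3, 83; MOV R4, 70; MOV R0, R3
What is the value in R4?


Register state trace:
  MOV R3, 83  → R3 = 83
  MOV R4, 70  → R4 = 70
  MOV R0, R3  → R0 = 83
Final: R4 = 70

70


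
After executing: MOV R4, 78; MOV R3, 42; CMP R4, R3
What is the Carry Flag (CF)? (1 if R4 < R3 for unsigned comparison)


Register state trace:
  MOV R4, 78  → R4 = 78
  MOV R3, 42  → R3 = 42
  CMP R4, R3  → unsigned 78 - 42: no borrow
  78 >= 42, so CF = 0
CF = 0

0


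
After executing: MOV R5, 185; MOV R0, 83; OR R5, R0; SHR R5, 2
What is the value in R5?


Register state trace:
  MOV R5, 185  → R5 = 185 (0b10111001)
  MOV R0, 83  → R0 = 83 (0b01010011)
  OR R5, R0  → R5 = 185 OR 83 = 251 (0b11111011)
  SHR R5, 2  → R5 = 251 >> 2 = 62
Final: R5 = 62

62


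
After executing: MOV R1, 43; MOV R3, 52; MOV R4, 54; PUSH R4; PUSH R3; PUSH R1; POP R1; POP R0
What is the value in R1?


Stack trace (top is rightmost):
  MOV R1, 43  → R1 = 43
  MOV R3, 52  → R3 = 52
  MOV R4, 54  → R4 = 54
  PUSH R4  → stack: [54]
  PUSH R3  → stack: [54, 52]
  PUSH R1  → stack: [54, 52, 43]
  POP R1  → R1 = 43, stack: [54, 52]
  POP R0  → R0 = 52, stack: [54]
Final: R1 = 43

43


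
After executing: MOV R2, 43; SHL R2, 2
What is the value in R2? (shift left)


Register state trace:
  MOV R2, 43  → R2 = 43
  SHL R2, 2  → R2 = 43 << 2 = 43 * 2^2 = 172
Final: R2 = 172

172


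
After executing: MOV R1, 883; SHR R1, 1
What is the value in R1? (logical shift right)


Register state trace:
  MOV R1, 883  → R1 = 883
  SHR R1, 1  → R1 = 883 >> 1 = 883 // 2^1 = 441
Final: R1 = 441

441


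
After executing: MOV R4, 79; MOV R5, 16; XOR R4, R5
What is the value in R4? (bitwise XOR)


Register state trace:
  MOV R4, 79  → R4 = 79 (0b01001111)
  MOV R5, 16  → R5 = 16 (0b00010000)
  XOR R4, R5  → R4 = 79 XOR 16 = 95 (0b01011111)
Final: R4 = 95

95


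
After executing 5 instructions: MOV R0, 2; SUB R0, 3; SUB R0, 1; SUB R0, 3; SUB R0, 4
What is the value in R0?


Register state trace:
  MOV R0, 2  → R0 = 2
  SUB R0, 3  → R0 = 2 - 3 = -1
  SUB R0, 1  → R0 = -1 - 1 = -2
  SUB R0, 3  → R0 = -2 - 3 = -5
  SUB R0, 4  → R0 = -5 - 4 = -9
Final: R0 = -9

-9


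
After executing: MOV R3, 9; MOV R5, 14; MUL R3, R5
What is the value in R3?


Register state trace:
  MOV R3, 9  → R3 = 9
  MOV R5, 14  → R5 = 14
  MUL R3, R5  → R3 = 9 * 14 = 126
Final: R3 = 126

126


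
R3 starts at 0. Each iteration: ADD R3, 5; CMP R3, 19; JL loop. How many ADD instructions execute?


Loop trace (R3 starts at 0, target 19, step 5):
  ADD #1: R3 = 0 + 5 = 5  → 5 < 19, loop
  ADD #2: R3 = 5 + 5 = 10  → 10 < 19, loop
  ADD #3: R3 = 10 + 5 = 15  → 15 < 19, loop
  ADD #4: R3 = 15 + 5 = 20  → 20 >= 19, exit
Total ADD instructions: 4

4


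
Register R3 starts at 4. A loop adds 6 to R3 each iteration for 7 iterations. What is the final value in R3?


Starting value: R3 = 4
  Iter 1: R3 = 4 + 6 = 10
  Iter 2: R3 = 10 + 6 = 16
  Iter 3: R3 = 16 + 6 = 22
  Iter 4: R3 = 22 + 6 = 28
  Iter 5: R3 = 28 + 6 = 34
  Iter 6: R3 = 34 + 6 = 40
  Iter 7: R3 = 40 + 6 = 46
Final: R3 = 46

46


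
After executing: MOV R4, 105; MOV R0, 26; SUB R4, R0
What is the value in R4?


Register state trace:
  MOV R4, 105  → R4 = 105
  MOV R0, 26  → R0 = 26
  SUB R4, R0  → R4 = 105 - 26 = 79
Final: R4 = 79

79


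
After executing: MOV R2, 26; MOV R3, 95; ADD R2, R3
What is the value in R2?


Register state trace:
  MOV R2, 26  → R2 = 26
  MOV R3, 95  → R3 = 95
  ADD R2, R3  → R2 = 26 + 95 = 121
Final: R2 = 121

121


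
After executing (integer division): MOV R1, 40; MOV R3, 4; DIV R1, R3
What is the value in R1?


Register state trace:
  MOV R1, 40  → R1 = 40
  MOV R3, 4  → R3 = 4
  DIV R1, R3  → R1 = 40 // 4 = 10
Final: R1 = 10

10


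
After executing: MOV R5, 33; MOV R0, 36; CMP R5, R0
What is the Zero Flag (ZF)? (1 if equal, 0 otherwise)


Register state trace:
  MOV R5, 33  → R5 = 33
  MOV R0, 36  → R0 = 36
  CMP R5, R0  → computes 33 - 36 = -3
  Result is nonzero, so values are not equal
ZF = 0

0


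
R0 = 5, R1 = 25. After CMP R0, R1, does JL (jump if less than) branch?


Trace:
  R0 = 5, R1 = 25
  CMP R0, R1  → compares 5 vs 25
  JL checks: is 5 less than 25?
  5 < 25, so condition is true
Branch taken: Yes

Yes


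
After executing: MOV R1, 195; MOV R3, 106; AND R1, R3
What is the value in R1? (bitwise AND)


Register state trace:
  MOV R1, 195  → R1 = 195 (0b11000011)
  MOV R3, 106  → R3 = 106 (0b01101010)
  AND R1, R3  → R1 = 195 AND 106 = 66 (0b01000010)
Final: R1 = 66

66


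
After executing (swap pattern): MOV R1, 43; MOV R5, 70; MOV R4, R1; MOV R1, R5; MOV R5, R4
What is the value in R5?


Register state trace (swap pattern):
  MOV R1, 43  → R1 = 43
  MOV R5, 70  → R5 = 70
  MOV R4, R1  → R4 = 43  (save R1)
  MOV R1, R5  → R1 = 70  (R1 gets R5's value)
  MOV R5, R4  → R5 = 43  (R5 gets saved value)
Final: R5 = 43

43
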